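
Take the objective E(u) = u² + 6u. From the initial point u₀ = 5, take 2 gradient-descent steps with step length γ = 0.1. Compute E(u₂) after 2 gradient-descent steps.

E′(u) = 2u + 6
Step 1: E′(5) = 16; u₁ = 5 − 0.1·16 = 3.4
Step 2: E′(3.4) = 12.8; u₂ = 3.4 − 0.1·12.8 = 2.12
E(2.12) = 17.2144

17.2144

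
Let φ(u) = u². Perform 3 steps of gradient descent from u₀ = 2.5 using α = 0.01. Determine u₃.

2.35298

φ′(u) = 2u
Step 1: φ′(2.5) = 5; u₁ = 2.5 − 0.01·5 = 2.45
Step 2: φ′(2.45) = 4.9; u₂ = 2.45 − 0.01·4.9 = 2.401
Step 3: φ′(2.401) = 4.802; u₃ = 2.401 − 0.01·4.802 = 2.35298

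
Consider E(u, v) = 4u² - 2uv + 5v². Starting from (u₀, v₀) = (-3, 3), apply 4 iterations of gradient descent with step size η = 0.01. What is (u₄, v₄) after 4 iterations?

∇E = (8u - 2v, -2u + 10v)
Step 1: at (-3, 3), ∇E = (-30, 36) → (-3, 3) − 0.01·(-30, 36) = (-2.7, 2.64)
Step 2: at (-2.7, 2.64), ∇E = (-26.88, 31.8) → (-2.7, 2.64) − 0.01·(-26.88, 31.8) = (-2.4312, 2.322)
Step 3: at (-2.4312, 2.322), ∇E = (-24.0936, 28.0824) → (-2.4312, 2.322) − 0.01·(-24.0936, 28.0824) = (-2.190264, 2.041176)
Step 4: at (-2.190264, 2.041176), ∇E = (-21.604464, 24.792288) → (-2.190264, 2.041176) − 0.01·(-21.604464, 24.792288) = (-1.97421936, 1.79325312)

(-1.97421936, 1.79325312)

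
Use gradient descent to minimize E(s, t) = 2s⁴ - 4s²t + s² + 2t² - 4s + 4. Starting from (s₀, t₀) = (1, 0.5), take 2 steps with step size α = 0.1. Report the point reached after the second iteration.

(1.0784, 0.676)

∇E = (8s³ - 8st + 2s - 4, -4s² + 4t)
(s₁, t₁) = (1, 0.5) − 0.1·(2, -2) = (0.8, 0.7)
(s₂, t₂) = (0.8, 0.7) − 0.1·(-2.784, 0.24) = (1.0784, 0.676)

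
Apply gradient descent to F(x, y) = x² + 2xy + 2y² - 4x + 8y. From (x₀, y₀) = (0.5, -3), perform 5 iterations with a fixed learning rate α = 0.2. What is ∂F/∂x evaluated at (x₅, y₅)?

∇F = (2x + 2y - 4, 2x + 4y + 8)
(x₁, y₁) = (0.5, -3) − 0.2·(-9, -3) = (2.3, -2.4)
(x₂, y₂) = (2.3, -2.4) − 0.2·(-4.2, 3) = (3.14, -3)
(x₃, y₃) = (3.14, -3) − 0.2·(-3.72, 2.28) = (3.884, -3.456)
(x₄, y₄) = (3.884, -3.456) − 0.2·(-3.144, 1.944) = (4.5128, -3.8448)
(x₅, y₅) = (4.5128, -3.8448) − 0.2·(-2.664, 1.6464) = (5.0456, -4.17408)
∂F/∂x at (5.0456, -4.17408) = -2.25696

-2.25696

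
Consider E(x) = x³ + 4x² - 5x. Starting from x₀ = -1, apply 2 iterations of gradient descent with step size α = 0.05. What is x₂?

-0.0875

E′(x) = 3x² + 8x - 5
Step 1: E′(-1) = -10; x₁ = -1 − 0.05·(-10) = -0.5
Step 2: E′(-0.5) = -8.25; x₂ = -0.5 − 0.05·(-8.25) = -0.0875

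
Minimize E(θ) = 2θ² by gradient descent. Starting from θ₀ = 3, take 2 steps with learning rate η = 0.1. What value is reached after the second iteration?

E′(θ) = 4θ
θ₁ = 3 − 0.1·12 = 1.8
θ₂ = 1.8 − 0.1·7.2 = 1.08

1.08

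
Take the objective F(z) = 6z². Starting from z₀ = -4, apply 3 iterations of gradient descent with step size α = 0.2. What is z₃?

F′(z) = 12z
z₁ = -4 − 0.2·(-48) = 5.6
z₂ = 5.6 − 0.2·67.2 = -7.84
z₃ = -7.84 − 0.2·(-94.08) = 10.976

10.976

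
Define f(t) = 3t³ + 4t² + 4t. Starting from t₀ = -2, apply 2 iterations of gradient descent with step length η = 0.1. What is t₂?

-18.704

f′(t) = 9t² + 8t + 4
Step 1: f′(-2) = 24; t₁ = -2 − 0.1·24 = -4.4
Step 2: f′(-4.4) = 143.04; t₂ = -4.4 − 0.1·143.04 = -18.704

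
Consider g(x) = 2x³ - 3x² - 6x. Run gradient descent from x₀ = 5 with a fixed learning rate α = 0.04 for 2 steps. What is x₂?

g′(x) = 6x² - 6x - 6
x₁ = 5 − 0.04·114 = 0.44
x₂ = 0.44 − 0.04·(-7.4784) = 0.739136

0.739136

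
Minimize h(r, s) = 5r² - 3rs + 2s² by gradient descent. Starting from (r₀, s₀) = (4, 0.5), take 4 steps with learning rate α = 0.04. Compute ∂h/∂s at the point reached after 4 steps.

1.79822592

∇h = (10r - 3s, -3r + 4s)
Step 1: at (4, 0.5), ∇h = (38.5, -10) → (4, 0.5) − 0.04·(38.5, -10) = (2.46, 0.9)
Step 2: at (2.46, 0.9), ∇h = (21.9, -3.78) → (2.46, 0.9) − 0.04·(21.9, -3.78) = (1.584, 1.0512)
Step 3: at (1.584, 1.0512), ∇h = (12.6864, -0.5472) → (1.584, 1.0512) − 0.04·(12.6864, -0.5472) = (1.076544, 1.073088)
Step 4: at (1.076544, 1.073088), ∇h = (7.546176, 1.06272) → (1.076544, 1.073088) − 0.04·(7.546176, 1.06272) = (0.77469696, 1.0305792)
∂h/∂s at (0.77469696, 1.0305792) = 1.79822592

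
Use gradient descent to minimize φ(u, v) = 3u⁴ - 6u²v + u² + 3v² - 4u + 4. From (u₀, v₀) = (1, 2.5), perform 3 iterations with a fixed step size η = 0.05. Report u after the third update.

-0.6199576

∇φ = (12u³ - 12uv + 2u - 4, -6u² + 6v)
(u₁, v₁) = (1, 2.5) − 0.05·(-20, 9) = (2, 2.05)
(u₂, v₂) = (2, 2.05) − 0.05·(46.8, -11.7) = (-0.34, 2.635)
(u₃, v₃) = (-0.34, 2.635) − 0.05·(5.599152, 15.1164) = (-0.6199576, 1.87918)
u = -0.6199576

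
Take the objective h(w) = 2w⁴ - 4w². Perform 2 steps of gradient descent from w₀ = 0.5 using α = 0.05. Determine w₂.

h′(w) = 8w³ - 8w
w₁ = 0.5 − 0.05·(-3) = 0.65
w₂ = 0.65 − 0.05·(-3.003) = 0.80015

0.80015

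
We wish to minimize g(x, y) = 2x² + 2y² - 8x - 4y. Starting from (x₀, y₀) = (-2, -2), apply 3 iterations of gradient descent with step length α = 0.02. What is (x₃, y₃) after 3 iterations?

∇g = (4x - 8, 4y - 4)
(x₁, y₁) = (-2, -2) − 0.02·(-16, -12) = (-1.68, -1.76)
(x₂, y₂) = (-1.68, -1.76) − 0.02·(-14.72, -11.04) = (-1.3856, -1.5392)
(x₃, y₃) = (-1.3856, -1.5392) − 0.02·(-13.5424, -10.1568) = (-1.114752, -1.336064)

(-1.114752, -1.336064)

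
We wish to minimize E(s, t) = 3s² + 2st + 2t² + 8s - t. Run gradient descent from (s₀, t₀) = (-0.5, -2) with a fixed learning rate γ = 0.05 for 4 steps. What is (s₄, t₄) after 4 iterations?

(-0.83825, -0.4865)

∇E = (6s + 2t + 8, 2s + 4t - 1)
Step 1: at (-0.5, -2), ∇E = (1, -10) → (-0.5, -2) − 0.05·(1, -10) = (-0.55, -1.5)
Step 2: at (-0.55, -1.5), ∇E = (1.7, -8.1) → (-0.55, -1.5) − 0.05·(1.7, -8.1) = (-0.635, -1.095)
Step 3: at (-0.635, -1.095), ∇E = (2, -6.65) → (-0.635, -1.095) − 0.05·(2, -6.65) = (-0.735, -0.7625)
Step 4: at (-0.735, -0.7625), ∇E = (2.065, -5.52) → (-0.735, -0.7625) − 0.05·(2.065, -5.52) = (-0.83825, -0.4865)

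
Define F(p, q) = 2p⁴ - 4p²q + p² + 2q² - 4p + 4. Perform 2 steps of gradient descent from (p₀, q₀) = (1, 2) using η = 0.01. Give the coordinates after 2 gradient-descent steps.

(1.184, 1.93)

∇F = (8p³ - 8pq + 2p - 4, -4p² + 4q)
(p₁, q₁) = (1, 2) − 0.01·(-10, 4) = (1.1, 1.96)
(p₂, q₂) = (1.1, 1.96) − 0.01·(-8.4, 3) = (1.184, 1.93)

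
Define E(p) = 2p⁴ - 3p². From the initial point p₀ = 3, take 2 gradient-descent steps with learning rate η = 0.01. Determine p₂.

E′(p) = 8p³ - 6p
Step 1: E′(3) = 198; p₁ = 3 − 0.01·198 = 1.02
Step 2: E′(1.02) = 2.369664; p₂ = 1.02 − 0.01·2.369664 = 0.99630336

0.99630336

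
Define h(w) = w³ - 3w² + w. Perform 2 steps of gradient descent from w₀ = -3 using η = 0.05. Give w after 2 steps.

h′(w) = 3w² - 6w + 1
w₁ = -3 − 0.05·46 = -5.3
w₂ = -5.3 − 0.05·117.07 = -11.1535

-11.1535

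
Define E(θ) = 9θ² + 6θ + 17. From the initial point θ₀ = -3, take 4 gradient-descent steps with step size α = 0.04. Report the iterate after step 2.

E′(θ) = 18θ + 6
θ₁ = -3 − 0.04·(-48) = -1.08
θ₂ = -1.08 − 0.04·(-13.44) = -0.5424

-0.5424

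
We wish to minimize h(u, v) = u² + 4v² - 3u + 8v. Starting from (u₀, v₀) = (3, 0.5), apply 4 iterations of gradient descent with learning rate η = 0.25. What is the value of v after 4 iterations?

0.5

∇h = (2u - 3, 8v + 8)
(u₁, v₁) = (3, 0.5) − 0.25·(3, 12) = (2.25, -2.5)
(u₂, v₂) = (2.25, -2.5) − 0.25·(1.5, -12) = (1.875, 0.5)
(u₃, v₃) = (1.875, 0.5) − 0.25·(0.75, 12) = (1.6875, -2.5)
(u₄, v₄) = (1.6875, -2.5) − 0.25·(0.375, -12) = (1.59375, 0.5)
v = 0.5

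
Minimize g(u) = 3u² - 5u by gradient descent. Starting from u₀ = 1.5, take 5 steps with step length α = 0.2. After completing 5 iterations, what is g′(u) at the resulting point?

-0.00128

g′(u) = 6u - 5
Step 1: g′(1.5) = 4; u₁ = 1.5 − 0.2·4 = 0.7
Step 2: g′(0.7) = -0.8; u₂ = 0.7 − 0.2·(-0.8) = 0.86
Step 3: g′(0.86) = 0.16; u₃ = 0.86 − 0.2·0.16 = 0.828
Step 4: g′(0.828) = -0.032; u₄ = 0.828 − 0.2·(-0.032) = 0.8344
Step 5: g′(0.8344) = 0.0064; u₅ = 0.8344 − 0.2·0.0064 = 0.83312
g′(u) at (0.83312) = -0.00128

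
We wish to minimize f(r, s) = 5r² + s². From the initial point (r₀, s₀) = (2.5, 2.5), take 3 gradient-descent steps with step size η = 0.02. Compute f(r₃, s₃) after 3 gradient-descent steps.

∇f = (10r, 2s)
(r₁, s₁) = (2.5, 2.5) − 0.02·(25, 5) = (2, 2.4)
(r₂, s₂) = (2, 2.4) − 0.02·(20, 4.8) = (1.6, 2.304)
(r₃, s₃) = (1.6, 2.304) − 0.02·(16, 4.608) = (1.28, 2.21184)
f(1.28, 2.21184) = 13.0842361856

13.0842361856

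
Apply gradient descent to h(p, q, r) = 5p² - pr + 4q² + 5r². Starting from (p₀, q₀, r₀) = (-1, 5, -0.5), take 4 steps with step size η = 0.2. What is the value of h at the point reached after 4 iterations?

∇h = (10p - r, 8q, -p + 10r)
(p₁, q₁, r₁) = (-1, 5, -0.5) − 0.2·(-9.5, 40, -4) = (0.9, -3, 0.3)
(p₂, q₂, r₂) = (0.9, -3, 0.3) − 0.2·(8.7, -24, 2.1) = (-0.84, 1.8, -0.12)
(p₃, q₃, r₃) = (-0.84, 1.8, -0.12) − 0.2·(-8.28, 14.4, -0.36) = (0.816, -1.08, -0.048)
(p₄, q₄, r₄) = (0.816, -1.08, -0.048) − 0.2·(8.208, -8.64, -1.296) = (-0.8256, 0.648, 0.2112)
h(-0.8256, 0.648, 0.2112) = 5.48508672

5.48508672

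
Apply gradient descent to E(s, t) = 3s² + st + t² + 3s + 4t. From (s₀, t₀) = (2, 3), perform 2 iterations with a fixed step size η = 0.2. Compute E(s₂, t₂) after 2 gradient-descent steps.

∇E = (6s + t + 3, s + 2t + 4)
Step 1: at (2, 3), ∇E = (18, 12) → (2, 3) − 0.2·(18, 12) = (-1.6, 0.6)
Step 2: at (-1.6, 0.6), ∇E = (-6, 3.6) → (-1.6, 0.6) − 0.2·(-6, 3.6) = (-0.4, -0.12)
E(-0.4, -0.12) = -1.1376

-1.1376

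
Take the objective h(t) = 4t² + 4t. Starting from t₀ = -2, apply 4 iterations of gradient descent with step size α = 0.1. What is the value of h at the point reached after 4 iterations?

h′(t) = 8t + 4
t₁ = -2 − 0.1·(-12) = -0.8
t₂ = -0.8 − 0.1·(-2.4) = -0.56
t₃ = -0.56 − 0.1·(-0.48) = -0.512
t₄ = -0.512 − 0.1·(-0.096) = -0.5024
h(-0.5024) = -0.99997696

-0.99997696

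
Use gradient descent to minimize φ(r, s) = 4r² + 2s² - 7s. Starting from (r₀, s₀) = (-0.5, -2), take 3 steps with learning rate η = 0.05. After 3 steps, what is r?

∇φ = (8r, 4s - 7)
(r₁, s₁) = (-0.5, -2) − 0.05·(-4, -15) = (-0.3, -1.25)
(r₂, s₂) = (-0.3, -1.25) − 0.05·(-2.4, -12) = (-0.18, -0.65)
(r₃, s₃) = (-0.18, -0.65) − 0.05·(-1.44, -9.6) = (-0.108, -0.17)
r = -0.108

-0.108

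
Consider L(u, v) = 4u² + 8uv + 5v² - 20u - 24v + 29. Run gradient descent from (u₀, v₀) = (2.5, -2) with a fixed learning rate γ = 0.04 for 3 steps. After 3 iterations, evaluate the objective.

∇L = (8u + 8v - 20, 8u + 10v - 24)
(u₁, v₁) = (2.5, -2) − 0.04·(-16, -24) = (3.14, -1.04)
(u₂, v₂) = (3.14, -1.04) − 0.04·(-3.2, -9.28) = (3.268, -0.6688)
(u₃, v₃) = (3.268, -0.6688) − 0.04·(0.7936, -4.544) = (3.236256, -0.48704)
L(3.236256, -0.48704) = 6.433802420224

6.433802420224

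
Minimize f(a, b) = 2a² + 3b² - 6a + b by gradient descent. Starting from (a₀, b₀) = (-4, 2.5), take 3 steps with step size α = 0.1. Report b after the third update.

0.004

∇f = (4a - 6, 6b + 1)
(a₁, b₁) = (-4, 2.5) − 0.1·(-22, 16) = (-1.8, 0.9)
(a₂, b₂) = (-1.8, 0.9) − 0.1·(-13.2, 6.4) = (-0.48, 0.26)
(a₃, b₃) = (-0.48, 0.26) − 0.1·(-7.92, 2.56) = (0.312, 0.004)
b = 0.004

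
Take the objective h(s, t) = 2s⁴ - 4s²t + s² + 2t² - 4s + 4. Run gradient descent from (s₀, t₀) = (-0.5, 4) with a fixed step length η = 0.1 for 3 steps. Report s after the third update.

∇h = (8s³ - 8st + 2s - 4, -4s² + 4t)
(s₁, t₁) = (-0.5, 4) − 0.1·(10, 15) = (-1.5, 2.5)
(s₂, t₂) = (-1.5, 2.5) − 0.1·(-4, 1) = (-1.1, 2.4)
(s₃, t₃) = (-1.1, 2.4) − 0.1·(4.272, 4.76) = (-1.5272, 1.924)
s = -1.5272

-1.5272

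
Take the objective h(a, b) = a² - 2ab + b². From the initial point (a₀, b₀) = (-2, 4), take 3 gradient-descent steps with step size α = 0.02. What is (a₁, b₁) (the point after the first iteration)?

(-1.76, 3.76)

∇h = (2a - 2b, -2a + 2b)
(a₁, b₁) = (-2, 4) − 0.02·(-12, 12) = (-1.76, 3.76)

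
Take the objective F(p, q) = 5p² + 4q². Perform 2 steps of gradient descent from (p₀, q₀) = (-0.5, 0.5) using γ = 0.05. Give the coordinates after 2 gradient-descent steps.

(-0.125, 0.18)

∇F = (10p, 8q)
Step 1: at (-0.5, 0.5), ∇F = (-5, 4) → (-0.5, 0.5) − 0.05·(-5, 4) = (-0.25, 0.3)
Step 2: at (-0.25, 0.3), ∇F = (-2.5, 2.4) → (-0.25, 0.3) − 0.05·(-2.5, 2.4) = (-0.125, 0.18)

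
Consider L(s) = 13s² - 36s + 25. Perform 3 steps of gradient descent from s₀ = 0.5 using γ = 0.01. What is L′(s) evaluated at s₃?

-9.320152

L′(s) = 26s - 36
s₁ = 0.5 − 0.01·(-23) = 0.73
s₂ = 0.73 − 0.01·(-17.02) = 0.9002
s₃ = 0.9002 − 0.01·(-12.5948) = 1.026148
L′(s) at (1.026148) = -9.320152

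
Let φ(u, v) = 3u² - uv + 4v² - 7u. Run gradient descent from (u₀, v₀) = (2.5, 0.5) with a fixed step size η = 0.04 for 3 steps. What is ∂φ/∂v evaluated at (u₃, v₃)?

∇φ = (6u - v - 7, -u + 8v)
(u₁, v₁) = (2.5, 0.5) − 0.04·(7.5, 1.5) = (2.2, 0.44)
(u₂, v₂) = (2.2, 0.44) − 0.04·(5.76, 1.32) = (1.9696, 0.3872)
(u₃, v₃) = (1.9696, 0.3872) − 0.04·(4.4304, 1.128) = (1.792384, 0.34208)
∂φ/∂v at (1.792384, 0.34208) = 0.944256

0.944256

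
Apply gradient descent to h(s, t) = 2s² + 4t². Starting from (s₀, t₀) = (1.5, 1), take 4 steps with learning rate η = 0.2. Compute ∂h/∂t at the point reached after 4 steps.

1.0368

∇h = (4s, 8t)
(s₁, t₁) = (1.5, 1) − 0.2·(6, 8) = (0.3, -0.6)
(s₂, t₂) = (0.3, -0.6) − 0.2·(1.2, -4.8) = (0.06, 0.36)
(s₃, t₃) = (0.06, 0.36) − 0.2·(0.24, 2.88) = (0.012, -0.216)
(s₄, t₄) = (0.012, -0.216) − 0.2·(0.048, -1.728) = (0.0024, 0.1296)
∂h/∂t at (0.0024, 0.1296) = 1.0368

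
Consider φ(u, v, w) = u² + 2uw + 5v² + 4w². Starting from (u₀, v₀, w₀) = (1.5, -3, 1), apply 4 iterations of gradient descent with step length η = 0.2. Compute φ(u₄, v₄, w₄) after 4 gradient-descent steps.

∇φ = (2u + 2w, 10v, 2u + 8w)
(u₁, v₁, w₁) = (1.5, -3, 1) − 0.2·(5, -30, 11) = (0.5, 3, -1.2)
(u₂, v₂, w₂) = (0.5, 3, -1.2) − 0.2·(-1.4, 30, -8.6) = (0.78, -3, 0.52)
(u₃, v₃, w₃) = (0.78, -3, 0.52) − 0.2·(2.6, -30, 5.72) = (0.26, 3, -0.624)
(u₄, v₄, w₄) = (0.26, 3, -0.624) − 0.2·(-0.728, 30, -4.472) = (0.4056, -3, 0.2704)
φ(0.4056, -3, 0.2704) = 45.67632448

45.67632448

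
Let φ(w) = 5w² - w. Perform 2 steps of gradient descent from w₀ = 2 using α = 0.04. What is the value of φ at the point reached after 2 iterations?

2.28928

φ′(w) = 10w - 1
Step 1: φ′(2) = 19; w₁ = 2 − 0.04·19 = 1.24
Step 2: φ′(1.24) = 11.4; w₂ = 1.24 − 0.04·11.4 = 0.784
φ(0.784) = 2.28928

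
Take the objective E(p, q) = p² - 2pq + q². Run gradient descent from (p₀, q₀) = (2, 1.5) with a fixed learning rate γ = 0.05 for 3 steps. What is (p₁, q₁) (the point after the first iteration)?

∇E = (2p - 2q, -2p + 2q)
Step 1: at (2, 1.5), ∇E = (1, -1) → (2, 1.5) − 0.05·(1, -1) = (1.95, 1.55)

(1.95, 1.55)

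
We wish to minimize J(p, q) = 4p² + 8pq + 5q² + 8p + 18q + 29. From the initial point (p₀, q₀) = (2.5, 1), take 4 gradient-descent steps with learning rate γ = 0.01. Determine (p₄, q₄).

∇J = (8p + 8q + 8, 8p + 10q + 18)
(p₁, q₁) = (2.5, 1) − 0.01·(36, 48) = (2.14, 0.52)
(p₂, q₂) = (2.14, 0.52) − 0.01·(29.28, 40.32) = (1.8472, 0.1168)
(p₃, q₃) = (1.8472, 0.1168) − 0.01·(23.712, 33.9456) = (1.61008, -0.222656)
(p₄, q₄) = (1.61008, -0.222656) − 0.01·(19.099392, 28.65408) = (1.41908608, -0.5091968)

(1.41908608, -0.5091968)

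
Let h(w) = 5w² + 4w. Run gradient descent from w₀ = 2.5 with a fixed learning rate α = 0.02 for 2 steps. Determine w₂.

1.456

h′(w) = 10w + 4
w₁ = 2.5 − 0.02·29 = 1.92
w₂ = 1.92 − 0.02·23.2 = 1.456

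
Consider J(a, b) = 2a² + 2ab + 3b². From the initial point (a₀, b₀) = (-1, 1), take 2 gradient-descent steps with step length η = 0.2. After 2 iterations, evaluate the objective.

0.12

∇J = (4a + 2b, 2a + 6b)
Step 1: at (-1, 1), ∇J = (-2, 4) → (-1, 1) − 0.2·(-2, 4) = (-0.6, 0.2)
Step 2: at (-0.6, 0.2), ∇J = (-2, 0) → (-0.6, 0.2) − 0.2·(-2, 0) = (-0.2, 0.2)
J(-0.2, 0.2) = 0.12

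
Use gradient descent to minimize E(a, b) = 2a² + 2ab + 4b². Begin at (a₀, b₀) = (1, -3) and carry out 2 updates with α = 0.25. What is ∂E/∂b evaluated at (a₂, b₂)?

∇E = (4a + 2b, 2a + 8b)
(a₁, b₁) = (1, -3) − 0.25·(-2, -22) = (1.5, 2.5)
(a₂, b₂) = (1.5, 2.5) − 0.25·(11, 23) = (-1.25, -3.25)
∂E/∂b at (-1.25, -3.25) = -28.5

-28.5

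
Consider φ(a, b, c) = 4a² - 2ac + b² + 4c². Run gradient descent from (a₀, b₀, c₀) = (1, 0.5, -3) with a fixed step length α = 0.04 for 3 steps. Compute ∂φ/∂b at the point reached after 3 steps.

0.778688

∇φ = (8a - 2c, 2b, -2a + 8c)
Step 1: at (1, 0.5, -3), ∇φ = (14, 1, -26) → (1, 0.5, -3) − 0.04·(14, 1, -26) = (0.44, 0.46, -1.96)
Step 2: at (0.44, 0.46, -1.96), ∇φ = (7.44, 0.92, -16.56) → (0.44, 0.46, -1.96) − 0.04·(7.44, 0.92, -16.56) = (0.1424, 0.4232, -1.2976)
Step 3: at (0.1424, 0.4232, -1.2976), ∇φ = (3.7344, 0.8464, -10.6656) → (0.1424, 0.4232, -1.2976) − 0.04·(3.7344, 0.8464, -10.6656) = (-0.006976, 0.389344, -0.870976)
∂φ/∂b at (-0.006976, 0.389344, -0.870976) = 0.778688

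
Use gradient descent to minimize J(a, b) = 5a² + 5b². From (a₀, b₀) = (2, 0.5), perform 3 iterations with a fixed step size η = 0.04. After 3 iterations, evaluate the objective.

∇J = (10a, 10b)
(a₁, b₁) = (2, 0.5) − 0.04·(20, 5) = (1.2, 0.3)
(a₂, b₂) = (1.2, 0.3) − 0.04·(12, 3) = (0.72, 0.18)
(a₃, b₃) = (0.72, 0.18) − 0.04·(7.2, 1.8) = (0.432, 0.108)
J(0.432, 0.108) = 0.99144

0.99144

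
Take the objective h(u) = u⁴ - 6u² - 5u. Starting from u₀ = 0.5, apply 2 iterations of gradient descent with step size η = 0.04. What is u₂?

h′(u) = 4u³ - 12u - 5
u₁ = 0.5 − 0.04·(-10.5) = 0.92
u₂ = 0.92 − 0.04·(-12.925248) = 1.43700992

1.43700992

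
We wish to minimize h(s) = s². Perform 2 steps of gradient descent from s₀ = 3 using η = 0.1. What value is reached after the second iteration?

h′(s) = 2s
Step 1: h′(3) = 6; s₁ = 3 − 0.1·6 = 2.4
Step 2: h′(2.4) = 4.8; s₂ = 2.4 − 0.1·4.8 = 1.92

1.92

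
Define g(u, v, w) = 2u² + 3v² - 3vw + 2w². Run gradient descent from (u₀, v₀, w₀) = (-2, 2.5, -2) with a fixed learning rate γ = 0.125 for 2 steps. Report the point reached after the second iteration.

(-0.5, -0.0546875, -0.078125)

∇g = (4u, 6v - 3w, -3v + 4w)
Step 1: at (-2, 2.5, -2), ∇g = (-8, 21, -15.5) → (-2, 2.5, -2) − 0.125·(-8, 21, -15.5) = (-1, -0.125, -0.0625)
Step 2: at (-1, -0.125, -0.0625), ∇g = (-4, -0.5625, 0.125) → (-1, -0.125, -0.0625) − 0.125·(-4, -0.5625, 0.125) = (-0.5, -0.0546875, -0.078125)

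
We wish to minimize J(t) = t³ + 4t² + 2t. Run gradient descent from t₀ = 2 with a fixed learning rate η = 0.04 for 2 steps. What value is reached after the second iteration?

0.3872

J′(t) = 3t² + 8t + 2
t₁ = 2 − 0.04·30 = 0.8
t₂ = 0.8 − 0.04·10.32 = 0.3872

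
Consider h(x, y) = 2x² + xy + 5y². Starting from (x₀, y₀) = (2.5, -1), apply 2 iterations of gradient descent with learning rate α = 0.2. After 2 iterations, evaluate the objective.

∇h = (4x + y, x + 10y)
Step 1: at (2.5, -1), ∇h = (9, -7.5) → (2.5, -1) − 0.2·(9, -7.5) = (0.7, 0.5)
Step 2: at (0.7, 0.5), ∇h = (3.3, 5.7) → (0.7, 0.5) − 0.2·(3.3, 5.7) = (0.04, -0.64)
h(0.04, -0.64) = 2.0256

2.0256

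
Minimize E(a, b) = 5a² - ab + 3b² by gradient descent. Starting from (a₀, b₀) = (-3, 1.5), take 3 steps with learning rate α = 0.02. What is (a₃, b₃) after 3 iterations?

∇E = (10a - b, -a + 6b)
Step 1: at (-3, 1.5), ∇E = (-31.5, 12) → (-3, 1.5) − 0.02·(-31.5, 12) = (-2.37, 1.26)
Step 2: at (-2.37, 1.26), ∇E = (-24.96, 9.93) → (-2.37, 1.26) − 0.02·(-24.96, 9.93) = (-1.8708, 1.0614)
Step 3: at (-1.8708, 1.0614), ∇E = (-19.7694, 8.2392) → (-1.8708, 1.0614) − 0.02·(-19.7694, 8.2392) = (-1.475412, 0.896616)

(-1.475412, 0.896616)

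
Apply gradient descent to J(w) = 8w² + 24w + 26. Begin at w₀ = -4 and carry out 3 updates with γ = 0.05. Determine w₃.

J′(w) = 16w + 24
Step 1: J′(-4) = -40; w₁ = -4 − 0.05·(-40) = -2
Step 2: J′(-2) = -8; w₂ = -2 − 0.05·(-8) = -1.6
Step 3: J′(-1.6) = -1.6; w₃ = -1.6 − 0.05·(-1.6) = -1.52

-1.52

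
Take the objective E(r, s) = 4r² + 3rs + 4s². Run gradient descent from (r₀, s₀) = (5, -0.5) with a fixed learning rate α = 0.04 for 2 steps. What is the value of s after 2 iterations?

-1.0544

∇E = (8r + 3s, 3r + 8s)
(r₁, s₁) = (5, -0.5) − 0.04·(38.5, 11) = (3.46, -0.94)
(r₂, s₂) = (3.46, -0.94) − 0.04·(24.86, 2.86) = (2.4656, -1.0544)
s = -1.0544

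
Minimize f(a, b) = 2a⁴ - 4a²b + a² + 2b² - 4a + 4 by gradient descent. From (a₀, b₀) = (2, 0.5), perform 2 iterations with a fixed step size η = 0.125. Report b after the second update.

∇f = (8a³ - 8ab + 2a - 4, -4a² + 4b)
(a₁, b₁) = (2, 0.5) − 0.125·(56, -14) = (-5, 2.25)
(a₂, b₂) = (-5, 2.25) − 0.125·(-924, -91) = (110.5, 13.625)
b = 13.625

13.625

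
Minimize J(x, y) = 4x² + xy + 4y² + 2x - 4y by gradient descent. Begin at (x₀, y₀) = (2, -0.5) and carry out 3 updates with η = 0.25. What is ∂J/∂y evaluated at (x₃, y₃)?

∇J = (8x + y + 2, x + 8y - 4)
(x₁, y₁) = (2, -0.5) − 0.25·(17.5, -6) = (-2.375, 1)
(x₂, y₂) = (-2.375, 1) − 0.25·(-16, 1.625) = (1.625, 0.59375)
(x₃, y₃) = (1.625, 0.59375) − 0.25·(15.59375, 2.375) = (-2.2734375, 0)
∂J/∂y at (-2.2734375, 0) = -6.2734375

-6.2734375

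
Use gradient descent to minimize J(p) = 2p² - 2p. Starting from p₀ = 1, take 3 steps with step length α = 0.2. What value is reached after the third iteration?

0.504

J′(p) = 4p - 2
Step 1: J′(1) = 2; p₁ = 1 − 0.2·2 = 0.6
Step 2: J′(0.6) = 0.4; p₂ = 0.6 − 0.2·0.4 = 0.52
Step 3: J′(0.52) = 0.08; p₃ = 0.52 − 0.2·0.08 = 0.504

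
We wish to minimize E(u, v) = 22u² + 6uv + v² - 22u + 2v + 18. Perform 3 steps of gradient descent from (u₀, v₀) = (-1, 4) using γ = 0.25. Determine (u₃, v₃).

∇E = (44u + 6v - 22, 6u + 2v + 2)
(u₁, v₁) = (-1, 4) − 0.25·(-42, 4) = (9.5, 3)
(u₂, v₂) = (9.5, 3) − 0.25·(414, 65) = (-94, -13.25)
(u₃, v₃) = (-94, -13.25) − 0.25·(-4237.5, -588.5) = (965.375, 133.875)

(965.375, 133.875)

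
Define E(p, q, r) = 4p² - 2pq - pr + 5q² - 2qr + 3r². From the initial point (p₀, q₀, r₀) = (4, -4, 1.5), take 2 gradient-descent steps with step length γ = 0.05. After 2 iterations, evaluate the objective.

7.9110203125

∇E = (8p - 2q - r, -2p + 10q - 2r, -p - 2q + 6r)
(p₁, q₁, r₁) = (4, -4, 1.5) − 0.05·(38.5, -51, 13) = (2.075, -1.45, 0.85)
(p₂, q₂, r₂) = (2.075, -1.45, 0.85) − 0.05·(18.65, -20.35, 5.925) = (1.1425, -0.4325, 0.55375)
E(1.1425, -0.4325, 0.55375) = 7.9110203125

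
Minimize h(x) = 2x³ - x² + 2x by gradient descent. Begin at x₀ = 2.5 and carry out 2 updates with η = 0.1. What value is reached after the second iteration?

-1.8815

h′(x) = 6x² - 2x + 2
Step 1: h′(2.5) = 34.5; x₁ = 2.5 − 0.1·34.5 = -0.95
Step 2: h′(-0.95) = 9.315; x₂ = -0.95 − 0.1·9.315 = -1.8815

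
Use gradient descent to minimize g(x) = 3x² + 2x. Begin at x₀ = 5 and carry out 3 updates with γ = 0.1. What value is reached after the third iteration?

g′(x) = 6x + 2
x₁ = 5 − 0.1·32 = 1.8
x₂ = 1.8 − 0.1·12.8 = 0.52
x₃ = 0.52 − 0.1·5.12 = 0.008

0.008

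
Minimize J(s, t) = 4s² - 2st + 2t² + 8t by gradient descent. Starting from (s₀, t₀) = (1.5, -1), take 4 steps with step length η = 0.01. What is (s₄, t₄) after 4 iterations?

∇J = (8s - 2t, -2s + 4t + 8)
Step 1: at (1.5, -1), ∇J = (14, 1) → (1.5, -1) − 0.01·(14, 1) = (1.36, -1.01)
Step 2: at (1.36, -1.01), ∇J = (12.9, 1.24) → (1.36, -1.01) − 0.01·(12.9, 1.24) = (1.231, -1.0224)
Step 3: at (1.231, -1.0224), ∇J = (11.8928, 1.4484) → (1.231, -1.0224) − 0.01·(11.8928, 1.4484) = (1.112072, -1.036884)
Step 4: at (1.112072, -1.036884), ∇J = (10.970344, 1.62832) → (1.112072, -1.036884) − 0.01·(10.970344, 1.62832) = (1.00236856, -1.0531672)

(1.00236856, -1.0531672)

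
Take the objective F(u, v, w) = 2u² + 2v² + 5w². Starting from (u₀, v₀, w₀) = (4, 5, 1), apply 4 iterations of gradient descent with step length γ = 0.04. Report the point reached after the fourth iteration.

(1.99148544, 2.4893568, 0.1296)

∇F = (4u, 4v, 10w)
(u₁, v₁, w₁) = (4, 5, 1) − 0.04·(16, 20, 10) = (3.36, 4.2, 0.6)
(u₂, v₂, w₂) = (3.36, 4.2, 0.6) − 0.04·(13.44, 16.8, 6) = (2.8224, 3.528, 0.36)
(u₃, v₃, w₃) = (2.8224, 3.528, 0.36) − 0.04·(11.2896, 14.112, 3.6) = (2.370816, 2.96352, 0.216)
(u₄, v₄, w₄) = (2.370816, 2.96352, 0.216) − 0.04·(9.483264, 11.85408, 2.16) = (1.99148544, 2.4893568, 0.1296)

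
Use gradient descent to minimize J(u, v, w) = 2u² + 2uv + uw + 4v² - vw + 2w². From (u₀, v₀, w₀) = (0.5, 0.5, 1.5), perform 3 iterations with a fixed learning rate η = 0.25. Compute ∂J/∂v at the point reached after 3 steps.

∇J = (4u + 2v + w, 2u + 8v - w, u - v + 4w)
(u₁, v₁, w₁) = (0.5, 0.5, 1.5) − 0.25·(4.5, 3.5, 6) = (-0.625, -0.375, 0)
(u₂, v₂, w₂) = (-0.625, -0.375, 0) − 0.25·(-3.25, -4.25, -0.25) = (0.1875, 0.6875, 0.0625)
(u₃, v₃, w₃) = (0.1875, 0.6875, 0.0625) − 0.25·(2.1875, 5.8125, -0.25) = (-0.359375, -0.765625, 0.125)
∂J/∂v at (-0.359375, -0.765625, 0.125) = -6.96875

-6.96875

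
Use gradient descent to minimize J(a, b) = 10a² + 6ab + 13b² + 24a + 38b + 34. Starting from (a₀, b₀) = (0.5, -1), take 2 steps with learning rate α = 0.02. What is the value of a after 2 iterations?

∇J = (20a + 6b + 24, 6a + 26b + 38)
Step 1: at (0.5, -1), ∇J = (28, 15) → (0.5, -1) − 0.02·(28, 15) = (-0.06, -1.3)
Step 2: at (-0.06, -1.3), ∇J = (15, 3.84) → (-0.06, -1.3) − 0.02·(15, 3.84) = (-0.36, -1.3768)
a = -0.36

-0.36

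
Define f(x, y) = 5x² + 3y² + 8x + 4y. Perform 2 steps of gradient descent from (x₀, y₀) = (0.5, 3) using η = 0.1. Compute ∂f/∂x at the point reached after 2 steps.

0

∇f = (10x + 8, 6y + 4)
Step 1: at (0.5, 3), ∇f = (13, 22) → (0.5, 3) − 0.1·(13, 22) = (-0.8, 0.8)
Step 2: at (-0.8, 0.8), ∇f = (0, 8.8) → (-0.8, 0.8) − 0.1·(0, 8.8) = (-0.8, -0.08)
∂f/∂x at (-0.8, -0.08) = 0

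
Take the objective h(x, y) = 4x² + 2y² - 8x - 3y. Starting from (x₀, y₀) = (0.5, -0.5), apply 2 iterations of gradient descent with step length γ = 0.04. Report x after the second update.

0.7688

∇h = (8x - 8, 4y - 3)
Step 1: at (0.5, -0.5), ∇h = (-4, -5) → (0.5, -0.5) − 0.04·(-4, -5) = (0.66, -0.3)
Step 2: at (0.66, -0.3), ∇h = (-2.72, -4.2) → (0.66, -0.3) − 0.04·(-2.72, -4.2) = (0.7688, -0.132)
x = 0.7688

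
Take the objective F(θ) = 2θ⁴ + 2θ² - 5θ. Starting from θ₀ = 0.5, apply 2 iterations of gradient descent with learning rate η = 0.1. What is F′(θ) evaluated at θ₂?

-0.264914665472

F′(θ) = 8θ³ + 4θ - 5
Step 1: F′(0.5) = -2; θ₁ = 0.5 − 0.1·(-2) = 0.7
Step 2: F′(0.7) = 0.544; θ₂ = 0.7 − 0.1·0.544 = 0.6456
F′(θ) at (0.6456) = -0.264914665472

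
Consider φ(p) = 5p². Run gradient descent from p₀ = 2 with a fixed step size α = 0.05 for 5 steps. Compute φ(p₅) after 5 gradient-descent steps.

φ′(p) = 10p
Step 1: φ′(2) = 20; p₁ = 2 − 0.05·20 = 1
Step 2: φ′(1) = 10; p₂ = 1 − 0.05·10 = 0.5
Step 3: φ′(0.5) = 5; p₃ = 0.5 − 0.05·5 = 0.25
Step 4: φ′(0.25) = 2.5; p₄ = 0.25 − 0.05·2.5 = 0.125
Step 5: φ′(0.125) = 1.25; p₅ = 0.125 − 0.05·1.25 = 0.0625
φ(0.0625) = 0.01953125

0.01953125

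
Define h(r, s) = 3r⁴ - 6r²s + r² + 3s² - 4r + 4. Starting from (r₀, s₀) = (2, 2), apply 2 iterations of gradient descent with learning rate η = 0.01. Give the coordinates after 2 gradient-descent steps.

(1.49487104, 2.131424)

∇h = (12r³ - 12rs + 2r - 4, -6r² + 6s)
(r₁, s₁) = (2, 2) − 0.01·(48, -12) = (1.52, 2.12)
(r₂, s₂) = (1.52, 2.12) − 0.01·(2.512896, -1.1424) = (1.49487104, 2.131424)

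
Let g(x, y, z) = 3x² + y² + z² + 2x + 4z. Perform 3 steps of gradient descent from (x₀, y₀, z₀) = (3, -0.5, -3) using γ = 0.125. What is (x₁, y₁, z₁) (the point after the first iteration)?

∇g = (6x + 2, 2y, 2z + 4)
(x₁, y₁, z₁) = (3, -0.5, -3) − 0.125·(20, -1, -2) = (0.5, -0.375, -2.75)

(0.5, -0.375, -2.75)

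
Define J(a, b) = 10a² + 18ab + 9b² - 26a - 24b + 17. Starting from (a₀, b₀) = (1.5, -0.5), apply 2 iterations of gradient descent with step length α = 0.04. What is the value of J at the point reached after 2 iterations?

∇J = (20a + 18b - 26, 18a + 18b - 24)
(a₁, b₁) = (1.5, -0.5) − 0.04·(-5, -6) = (1.7, -0.26)
(a₂, b₂) = (1.7, -0.26) − 0.04·(3.32, 1.92) = (1.5672, -0.3368)
J(1.5672, -0.3368) = 0.41707328

0.41707328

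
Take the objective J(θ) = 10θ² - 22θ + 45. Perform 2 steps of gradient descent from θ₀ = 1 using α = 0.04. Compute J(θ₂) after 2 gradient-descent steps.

J′(θ) = 20θ - 22
θ₁ = 1 − 0.04·(-2) = 1.08
θ₂ = 1.08 − 0.04·(-0.4) = 1.096
J(1.096) = 32.90016

32.90016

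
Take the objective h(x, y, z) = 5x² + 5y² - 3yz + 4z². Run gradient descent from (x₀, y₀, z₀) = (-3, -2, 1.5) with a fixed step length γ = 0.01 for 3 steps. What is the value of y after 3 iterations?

∇h = (10x, 10y - 3z, -3y + 8z)
(x₁, y₁, z₁) = (-3, -2, 1.5) − 0.01·(-30, -24.5, 18) = (-2.7, -1.755, 1.32)
(x₂, y₂, z₂) = (-2.7, -1.755, 1.32) − 0.01·(-27, -21.51, 15.825) = (-2.43, -1.5399, 1.16175)
(x₃, y₃, z₃) = (-2.43, -1.5399, 1.16175) − 0.01·(-24.3, -18.88425, 13.9137) = (-2.187, -1.3510575, 1.022613)
y = -1.3510575

-1.3510575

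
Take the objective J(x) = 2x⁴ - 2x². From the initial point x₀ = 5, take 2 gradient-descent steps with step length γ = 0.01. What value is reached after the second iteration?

3.85536

J′(x) = 8x³ - 4x
x₁ = 5 − 0.01·980 = -4.8
x₂ = -4.8 − 0.01·(-865.536) = 3.85536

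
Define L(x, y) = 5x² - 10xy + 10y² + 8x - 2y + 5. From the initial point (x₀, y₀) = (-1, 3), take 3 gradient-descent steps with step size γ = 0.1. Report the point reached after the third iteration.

∇L = (10x - 10y + 8, -10x + 20y - 2)
(x₁, y₁) = (-1, 3) − 0.1·(-32, 68) = (2.2, -3.8)
(x₂, y₂) = (2.2, -3.8) − 0.1·(68, -100) = (-4.6, 6.2)
(x₃, y₃) = (-4.6, 6.2) − 0.1·(-100, 168) = (5.4, -10.6)

(5.4, -10.6)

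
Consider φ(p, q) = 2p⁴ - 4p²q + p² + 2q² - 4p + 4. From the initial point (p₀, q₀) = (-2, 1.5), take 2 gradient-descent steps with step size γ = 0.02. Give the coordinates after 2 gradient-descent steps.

(-1.02130176, 1.650528)

∇φ = (8p³ - 8pq + 2p - 4, -4p² + 4q)
Step 1: at (-2, 1.5), ∇φ = (-48, -10) → (-2, 1.5) − 0.02·(-48, -10) = (-1.04, 1.7)
Step 2: at (-1.04, 1.7), ∇φ = (-0.934912, 2.4736) → (-1.04, 1.7) − 0.02·(-0.934912, 2.4736) = (-1.02130176, 1.650528)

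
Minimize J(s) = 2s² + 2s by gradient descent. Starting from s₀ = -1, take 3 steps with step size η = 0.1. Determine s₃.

-0.608

J′(s) = 4s + 2
s₁ = -1 − 0.1·(-2) = -0.8
s₂ = -0.8 − 0.1·(-1.2) = -0.68
s₃ = -0.68 − 0.1·(-0.72) = -0.608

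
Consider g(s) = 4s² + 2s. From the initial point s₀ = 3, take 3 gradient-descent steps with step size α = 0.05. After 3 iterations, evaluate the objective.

1.721216

g′(s) = 8s + 2
s₁ = 3 − 0.05·26 = 1.7
s₂ = 1.7 − 0.05·15.6 = 0.92
s₃ = 0.92 − 0.05·9.36 = 0.452
g(0.452) = 1.721216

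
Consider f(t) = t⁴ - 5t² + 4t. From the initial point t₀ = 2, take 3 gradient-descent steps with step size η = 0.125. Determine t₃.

-1.5625

f′(t) = 4t³ - 10t + 4
t₁ = 2 − 0.125·16 = 0
t₂ = 0 − 0.125·4 = -0.5
t₃ = -0.5 − 0.125·8.5 = -1.5625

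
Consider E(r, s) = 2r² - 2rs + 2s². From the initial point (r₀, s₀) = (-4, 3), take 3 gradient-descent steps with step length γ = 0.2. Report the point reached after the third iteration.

(-0.08, -0.136)

∇E = (4r - 2s, -2r + 4s)
(r₁, s₁) = (-4, 3) − 0.2·(-22, 20) = (0.4, -1)
(r₂, s₂) = (0.4, -1) − 0.2·(3.6, -4.8) = (-0.32, -0.04)
(r₃, s₃) = (-0.32, -0.04) − 0.2·(-1.2, 0.48) = (-0.08, -0.136)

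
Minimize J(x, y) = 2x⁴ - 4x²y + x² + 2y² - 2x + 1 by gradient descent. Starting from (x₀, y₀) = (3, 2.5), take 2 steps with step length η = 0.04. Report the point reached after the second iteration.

∇J = (8x³ - 8xy + 2x - 2, -4x² + 4y)
Step 1: at (3, 2.5), ∇J = (160, -26) → (3, 2.5) − 0.04·(160, -26) = (-3.4, 3.54)
Step 2: at (-3.4, 3.54), ∇J = (-226.944, -32.08) → (-3.4, 3.54) − 0.04·(-226.944, -32.08) = (5.67776, 4.8232)

(5.67776, 4.8232)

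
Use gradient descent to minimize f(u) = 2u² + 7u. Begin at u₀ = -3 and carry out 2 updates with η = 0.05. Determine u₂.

-2.55

f′(u) = 4u + 7
Step 1: f′(-3) = -5; u₁ = -3 − 0.05·(-5) = -2.75
Step 2: f′(-2.75) = -4; u₂ = -2.75 − 0.05·(-4) = -2.55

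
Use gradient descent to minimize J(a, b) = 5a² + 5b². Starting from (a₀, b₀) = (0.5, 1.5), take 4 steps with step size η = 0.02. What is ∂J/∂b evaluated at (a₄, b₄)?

6.144

∇J = (10a, 10b)
(a₁, b₁) = (0.5, 1.5) − 0.02·(5, 15) = (0.4, 1.2)
(a₂, b₂) = (0.4, 1.2) − 0.02·(4, 12) = (0.32, 0.96)
(a₃, b₃) = (0.32, 0.96) − 0.02·(3.2, 9.6) = (0.256, 0.768)
(a₄, b₄) = (0.256, 0.768) − 0.02·(2.56, 7.68) = (0.2048, 0.6144)
∂J/∂b at (0.2048, 0.6144) = 6.144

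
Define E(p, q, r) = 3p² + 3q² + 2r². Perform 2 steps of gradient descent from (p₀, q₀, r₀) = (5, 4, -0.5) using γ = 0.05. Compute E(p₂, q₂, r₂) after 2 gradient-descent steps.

29.7371

∇E = (6p, 6q, 4r)
(p₁, q₁, r₁) = (5, 4, -0.5) − 0.05·(30, 24, -2) = (3.5, 2.8, -0.4)
(p₂, q₂, r₂) = (3.5, 2.8, -0.4) − 0.05·(21, 16.8, -1.6) = (2.45, 1.96, -0.32)
E(2.45, 1.96, -0.32) = 29.7371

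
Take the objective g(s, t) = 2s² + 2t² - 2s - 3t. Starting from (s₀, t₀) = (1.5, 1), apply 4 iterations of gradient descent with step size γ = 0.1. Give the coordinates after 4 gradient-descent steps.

(0.6296, 0.7824)

∇g = (4s - 2, 4t - 3)
(s₁, t₁) = (1.5, 1) − 0.1·(4, 1) = (1.1, 0.9)
(s₂, t₂) = (1.1, 0.9) − 0.1·(2.4, 0.6) = (0.86, 0.84)
(s₃, t₃) = (0.86, 0.84) − 0.1·(1.44, 0.36) = (0.716, 0.804)
(s₄, t₄) = (0.716, 0.804) − 0.1·(0.864, 0.216) = (0.6296, 0.7824)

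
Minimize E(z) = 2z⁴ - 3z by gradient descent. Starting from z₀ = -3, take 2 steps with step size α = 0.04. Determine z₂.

-55.27295232

E′(z) = 8z³ - 3
z₁ = -3 − 0.04·(-219) = 5.76
z₂ = 5.76 − 0.04·1525.823808 = -55.27295232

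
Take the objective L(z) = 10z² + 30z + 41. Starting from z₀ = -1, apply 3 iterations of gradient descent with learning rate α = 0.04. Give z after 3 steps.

-1.496

L′(z) = 20z + 30
z₁ = -1 − 0.04·10 = -1.4
z₂ = -1.4 − 0.04·2 = -1.48
z₃ = -1.48 − 0.04·0.4 = -1.496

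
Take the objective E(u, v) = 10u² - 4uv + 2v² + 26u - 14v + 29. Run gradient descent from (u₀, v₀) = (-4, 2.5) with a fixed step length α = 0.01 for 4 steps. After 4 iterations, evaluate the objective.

∇E = (20u - 4v + 26, -4u + 4v - 14)
(u₁, v₁) = (-4, 2.5) − 0.01·(-64, 12) = (-3.36, 2.38)
(u₂, v₂) = (-3.36, 2.38) − 0.01·(-50.72, 8.96) = (-2.8528, 2.2904)
(u₃, v₃) = (-2.8528, 2.2904) − 0.01·(-40.2176, 6.5728) = (-2.450624, 2.224672)
(u₄, v₄) = (-2.450624, 2.224672) − 0.01·(-31.911168, 4.701184) = (-2.13151232, 2.17766016)
E(-2.13151232, 2.17766016) = 16.57813052727296

16.57813052727296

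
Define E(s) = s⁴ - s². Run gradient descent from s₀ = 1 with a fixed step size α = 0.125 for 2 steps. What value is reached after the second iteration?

E′(s) = 4s³ - 2s
Step 1: E′(1) = 2; s₁ = 1 − 0.125·2 = 0.75
Step 2: E′(0.75) = 0.1875; s₂ = 0.75 − 0.125·0.1875 = 0.7265625

0.7265625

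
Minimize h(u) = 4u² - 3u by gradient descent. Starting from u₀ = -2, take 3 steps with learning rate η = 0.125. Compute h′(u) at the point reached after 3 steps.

0

h′(u) = 8u - 3
Step 1: h′(-2) = -19; u₁ = -2 − 0.125·(-19) = 0.375
Step 2: h′(0.375) = 0; u₂ = 0.375 − 0.125·0 = 0.375
Step 3: h′(0.375) = 0; u₃ = 0.375 − 0.125·0 = 0.375
h′(u) at (0.375) = 0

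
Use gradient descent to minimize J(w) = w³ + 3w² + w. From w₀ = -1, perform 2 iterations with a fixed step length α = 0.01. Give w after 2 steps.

J′(w) = 3w² + 6w + 1
Step 1: J′(-1) = -2; w₁ = -1 − 0.01·(-2) = -0.98
Step 2: J′(-0.98) = -1.9988; w₂ = -0.98 − 0.01·(-1.9988) = -0.960012

-0.960012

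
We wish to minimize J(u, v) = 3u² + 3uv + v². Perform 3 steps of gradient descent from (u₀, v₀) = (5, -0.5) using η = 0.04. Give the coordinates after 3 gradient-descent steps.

∇J = (6u + 3v, 3u + 2v)
(u₁, v₁) = (5, -0.5) − 0.04·(28.5, 14) = (3.86, -1.06)
(u₂, v₂) = (3.86, -1.06) − 0.04·(19.98, 9.46) = (3.0608, -1.4384)
(u₃, v₃) = (3.0608, -1.4384) − 0.04·(14.0496, 6.3056) = (2.498816, -1.690624)

(2.498816, -1.690624)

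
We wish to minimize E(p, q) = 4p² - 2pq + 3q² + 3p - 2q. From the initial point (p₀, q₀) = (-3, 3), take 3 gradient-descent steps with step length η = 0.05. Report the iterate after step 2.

(-0.95, 1.265)

∇E = (8p - 2q + 3, -2p + 6q - 2)
Step 1: at (-3, 3), ∇E = (-27, 22) → (-3, 3) − 0.05·(-27, 22) = (-1.65, 1.9)
Step 2: at (-1.65, 1.9), ∇E = (-14, 12.7) → (-1.65, 1.9) − 0.05·(-14, 12.7) = (-0.95, 1.265)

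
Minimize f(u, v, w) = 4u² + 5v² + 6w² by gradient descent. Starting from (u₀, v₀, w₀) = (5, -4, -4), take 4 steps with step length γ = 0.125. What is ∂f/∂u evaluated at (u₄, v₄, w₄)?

0

∇f = (8u, 10v, 12w)
Step 1: at (5, -4, -4), ∇f = (40, -40, -48) → (5, -4, -4) − 0.125·(40, -40, -48) = (0, 1, 2)
Step 2: at (0, 1, 2), ∇f = (0, 10, 24) → (0, 1, 2) − 0.125·(0, 10, 24) = (0, -0.25, -1)
Step 3: at (0, -0.25, -1), ∇f = (0, -2.5, -12) → (0, -0.25, -1) − 0.125·(0, -2.5, -12) = (0, 0.0625, 0.5)
Step 4: at (0, 0.0625, 0.5), ∇f = (0, 0.625, 6) → (0, 0.0625, 0.5) − 0.125·(0, 0.625, 6) = (0, -0.015625, -0.25)
∂f/∂u at (0, -0.015625, -0.25) = 0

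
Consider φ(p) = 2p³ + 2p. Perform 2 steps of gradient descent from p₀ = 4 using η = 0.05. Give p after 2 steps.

φ′(p) = 6p² + 2
p₁ = 4 − 0.05·98 = -0.9
p₂ = -0.9 − 0.05·6.86 = -1.243

-1.243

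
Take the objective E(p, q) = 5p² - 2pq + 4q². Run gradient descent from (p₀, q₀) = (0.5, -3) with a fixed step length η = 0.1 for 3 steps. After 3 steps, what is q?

-0.064

∇E = (10p - 2q, -2p + 8q)
Step 1: at (0.5, -3), ∇E = (11, -25) → (0.5, -3) − 0.1·(11, -25) = (-0.6, -0.5)
Step 2: at (-0.6, -0.5), ∇E = (-5, -2.8) → (-0.6, -0.5) − 0.1·(-5, -2.8) = (-0.1, -0.22)
Step 3: at (-0.1, -0.22), ∇E = (-0.56, -1.56) → (-0.1, -0.22) − 0.1·(-0.56, -1.56) = (-0.044, -0.064)
q = -0.064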